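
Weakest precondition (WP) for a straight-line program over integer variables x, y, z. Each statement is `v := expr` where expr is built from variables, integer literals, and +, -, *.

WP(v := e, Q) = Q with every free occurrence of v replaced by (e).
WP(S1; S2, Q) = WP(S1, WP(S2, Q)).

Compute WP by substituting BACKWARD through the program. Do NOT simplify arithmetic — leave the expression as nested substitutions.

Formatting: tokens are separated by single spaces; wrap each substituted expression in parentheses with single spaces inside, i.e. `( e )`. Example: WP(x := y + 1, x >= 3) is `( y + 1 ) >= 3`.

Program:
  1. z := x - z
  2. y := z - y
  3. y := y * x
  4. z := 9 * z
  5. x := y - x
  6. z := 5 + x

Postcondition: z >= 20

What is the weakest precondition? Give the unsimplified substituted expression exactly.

post: z >= 20
stmt 6: z := 5 + x  -- replace 1 occurrence(s) of z with (5 + x)
  => ( 5 + x ) >= 20
stmt 5: x := y - x  -- replace 1 occurrence(s) of x with (y - x)
  => ( 5 + ( y - x ) ) >= 20
stmt 4: z := 9 * z  -- replace 0 occurrence(s) of z with (9 * z)
  => ( 5 + ( y - x ) ) >= 20
stmt 3: y := y * x  -- replace 1 occurrence(s) of y with (y * x)
  => ( 5 + ( ( y * x ) - x ) ) >= 20
stmt 2: y := z - y  -- replace 1 occurrence(s) of y with (z - y)
  => ( 5 + ( ( ( z - y ) * x ) - x ) ) >= 20
stmt 1: z := x - z  -- replace 1 occurrence(s) of z with (x - z)
  => ( 5 + ( ( ( ( x - z ) - y ) * x ) - x ) ) >= 20

Answer: ( 5 + ( ( ( ( x - z ) - y ) * x ) - x ) ) >= 20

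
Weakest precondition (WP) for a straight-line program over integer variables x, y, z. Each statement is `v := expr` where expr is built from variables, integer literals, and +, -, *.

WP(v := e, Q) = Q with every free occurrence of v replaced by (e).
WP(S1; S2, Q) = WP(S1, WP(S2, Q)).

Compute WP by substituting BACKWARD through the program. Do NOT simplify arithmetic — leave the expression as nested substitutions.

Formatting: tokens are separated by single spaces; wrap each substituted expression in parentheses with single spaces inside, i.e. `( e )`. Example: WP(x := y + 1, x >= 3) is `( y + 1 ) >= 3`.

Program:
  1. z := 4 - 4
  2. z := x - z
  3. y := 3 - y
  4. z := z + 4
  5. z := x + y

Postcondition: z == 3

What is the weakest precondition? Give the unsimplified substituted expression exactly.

Answer: ( x + ( 3 - y ) ) == 3

Derivation:
post: z == 3
stmt 5: z := x + y  -- replace 1 occurrence(s) of z with (x + y)
  => ( x + y ) == 3
stmt 4: z := z + 4  -- replace 0 occurrence(s) of z with (z + 4)
  => ( x + y ) == 3
stmt 3: y := 3 - y  -- replace 1 occurrence(s) of y with (3 - y)
  => ( x + ( 3 - y ) ) == 3
stmt 2: z := x - z  -- replace 0 occurrence(s) of z with (x - z)
  => ( x + ( 3 - y ) ) == 3
stmt 1: z := 4 - 4  -- replace 0 occurrence(s) of z with (4 - 4)
  => ( x + ( 3 - y ) ) == 3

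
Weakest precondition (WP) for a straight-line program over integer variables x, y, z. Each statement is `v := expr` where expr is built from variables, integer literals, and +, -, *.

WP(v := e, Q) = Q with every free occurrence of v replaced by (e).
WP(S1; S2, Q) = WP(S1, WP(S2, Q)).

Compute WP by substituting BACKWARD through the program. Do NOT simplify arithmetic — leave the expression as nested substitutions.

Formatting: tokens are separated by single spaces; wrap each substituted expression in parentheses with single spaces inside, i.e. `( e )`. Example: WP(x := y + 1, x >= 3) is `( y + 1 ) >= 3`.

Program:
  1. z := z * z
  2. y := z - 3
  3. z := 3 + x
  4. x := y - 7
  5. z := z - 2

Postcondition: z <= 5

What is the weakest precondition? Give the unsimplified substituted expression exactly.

Answer: ( ( 3 + x ) - 2 ) <= 5

Derivation:
post: z <= 5
stmt 5: z := z - 2  -- replace 1 occurrence(s) of z with (z - 2)
  => ( z - 2 ) <= 5
stmt 4: x := y - 7  -- replace 0 occurrence(s) of x with (y - 7)
  => ( z - 2 ) <= 5
stmt 3: z := 3 + x  -- replace 1 occurrence(s) of z with (3 + x)
  => ( ( 3 + x ) - 2 ) <= 5
stmt 2: y := z - 3  -- replace 0 occurrence(s) of y with (z - 3)
  => ( ( 3 + x ) - 2 ) <= 5
stmt 1: z := z * z  -- replace 0 occurrence(s) of z with (z * z)
  => ( ( 3 + x ) - 2 ) <= 5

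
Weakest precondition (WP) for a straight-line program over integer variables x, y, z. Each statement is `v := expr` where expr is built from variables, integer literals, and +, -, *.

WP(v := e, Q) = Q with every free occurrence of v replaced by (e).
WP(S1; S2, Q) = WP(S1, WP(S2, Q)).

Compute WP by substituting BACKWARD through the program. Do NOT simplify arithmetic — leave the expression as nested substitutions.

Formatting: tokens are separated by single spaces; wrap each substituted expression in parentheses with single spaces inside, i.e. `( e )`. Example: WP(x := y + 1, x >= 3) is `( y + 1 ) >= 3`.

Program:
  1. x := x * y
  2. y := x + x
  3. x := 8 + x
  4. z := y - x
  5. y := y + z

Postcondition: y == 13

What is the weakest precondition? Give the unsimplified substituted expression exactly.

Answer: ( ( ( x * y ) + ( x * y ) ) + ( ( ( x * y ) + ( x * y ) ) - ( 8 + ( x * y ) ) ) ) == 13

Derivation:
post: y == 13
stmt 5: y := y + z  -- replace 1 occurrence(s) of y with (y + z)
  => ( y + z ) == 13
stmt 4: z := y - x  -- replace 1 occurrence(s) of z with (y - x)
  => ( y + ( y - x ) ) == 13
stmt 3: x := 8 + x  -- replace 1 occurrence(s) of x with (8 + x)
  => ( y + ( y - ( 8 + x ) ) ) == 13
stmt 2: y := x + x  -- replace 2 occurrence(s) of y with (x + x)
  => ( ( x + x ) + ( ( x + x ) - ( 8 + x ) ) ) == 13
stmt 1: x := x * y  -- replace 5 occurrence(s) of x with (x * y)
  => ( ( ( x * y ) + ( x * y ) ) + ( ( ( x * y ) + ( x * y ) ) - ( 8 + ( x * y ) ) ) ) == 13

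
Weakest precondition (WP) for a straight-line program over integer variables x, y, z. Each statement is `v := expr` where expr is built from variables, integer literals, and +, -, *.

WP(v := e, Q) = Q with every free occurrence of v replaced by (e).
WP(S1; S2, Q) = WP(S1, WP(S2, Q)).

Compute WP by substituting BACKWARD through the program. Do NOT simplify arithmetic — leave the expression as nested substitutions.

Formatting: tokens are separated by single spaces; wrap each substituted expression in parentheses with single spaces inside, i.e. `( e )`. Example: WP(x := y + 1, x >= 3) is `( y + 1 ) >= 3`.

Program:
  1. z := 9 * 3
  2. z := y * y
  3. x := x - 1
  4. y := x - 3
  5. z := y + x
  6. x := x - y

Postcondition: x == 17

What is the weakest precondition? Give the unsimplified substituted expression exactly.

Answer: ( ( x - 1 ) - ( ( x - 1 ) - 3 ) ) == 17

Derivation:
post: x == 17
stmt 6: x := x - y  -- replace 1 occurrence(s) of x with (x - y)
  => ( x - y ) == 17
stmt 5: z := y + x  -- replace 0 occurrence(s) of z with (y + x)
  => ( x - y ) == 17
stmt 4: y := x - 3  -- replace 1 occurrence(s) of y with (x - 3)
  => ( x - ( x - 3 ) ) == 17
stmt 3: x := x - 1  -- replace 2 occurrence(s) of x with (x - 1)
  => ( ( x - 1 ) - ( ( x - 1 ) - 3 ) ) == 17
stmt 2: z := y * y  -- replace 0 occurrence(s) of z with (y * y)
  => ( ( x - 1 ) - ( ( x - 1 ) - 3 ) ) == 17
stmt 1: z := 9 * 3  -- replace 0 occurrence(s) of z with (9 * 3)
  => ( ( x - 1 ) - ( ( x - 1 ) - 3 ) ) == 17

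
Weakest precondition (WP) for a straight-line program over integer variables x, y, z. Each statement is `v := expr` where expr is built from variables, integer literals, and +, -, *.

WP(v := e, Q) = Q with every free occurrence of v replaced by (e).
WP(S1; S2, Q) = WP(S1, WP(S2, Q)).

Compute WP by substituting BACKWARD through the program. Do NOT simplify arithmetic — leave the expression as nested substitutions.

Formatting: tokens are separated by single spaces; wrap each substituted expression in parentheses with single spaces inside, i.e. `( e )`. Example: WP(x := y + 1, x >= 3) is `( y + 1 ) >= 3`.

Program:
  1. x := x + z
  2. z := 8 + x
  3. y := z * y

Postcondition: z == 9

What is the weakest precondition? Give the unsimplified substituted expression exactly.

Answer: ( 8 + ( x + z ) ) == 9

Derivation:
post: z == 9
stmt 3: y := z * y  -- replace 0 occurrence(s) of y with (z * y)
  => z == 9
stmt 2: z := 8 + x  -- replace 1 occurrence(s) of z with (8 + x)
  => ( 8 + x ) == 9
stmt 1: x := x + z  -- replace 1 occurrence(s) of x with (x + z)
  => ( 8 + ( x + z ) ) == 9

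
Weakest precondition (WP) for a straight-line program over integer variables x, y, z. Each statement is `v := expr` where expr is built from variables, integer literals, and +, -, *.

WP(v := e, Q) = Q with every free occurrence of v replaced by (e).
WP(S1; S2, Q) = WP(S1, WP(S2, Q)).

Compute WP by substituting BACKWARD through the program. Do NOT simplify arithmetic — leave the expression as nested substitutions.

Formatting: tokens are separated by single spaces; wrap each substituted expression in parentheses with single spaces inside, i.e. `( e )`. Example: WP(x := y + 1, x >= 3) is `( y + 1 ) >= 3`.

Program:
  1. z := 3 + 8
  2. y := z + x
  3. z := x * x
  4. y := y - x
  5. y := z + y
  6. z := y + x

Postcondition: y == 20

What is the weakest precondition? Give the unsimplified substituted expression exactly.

Answer: ( ( x * x ) + ( ( ( 3 + 8 ) + x ) - x ) ) == 20

Derivation:
post: y == 20
stmt 6: z := y + x  -- replace 0 occurrence(s) of z with (y + x)
  => y == 20
stmt 5: y := z + y  -- replace 1 occurrence(s) of y with (z + y)
  => ( z + y ) == 20
stmt 4: y := y - x  -- replace 1 occurrence(s) of y with (y - x)
  => ( z + ( y - x ) ) == 20
stmt 3: z := x * x  -- replace 1 occurrence(s) of z with (x * x)
  => ( ( x * x ) + ( y - x ) ) == 20
stmt 2: y := z + x  -- replace 1 occurrence(s) of y with (z + x)
  => ( ( x * x ) + ( ( z + x ) - x ) ) == 20
stmt 1: z := 3 + 8  -- replace 1 occurrence(s) of z with (3 + 8)
  => ( ( x * x ) + ( ( ( 3 + 8 ) + x ) - x ) ) == 20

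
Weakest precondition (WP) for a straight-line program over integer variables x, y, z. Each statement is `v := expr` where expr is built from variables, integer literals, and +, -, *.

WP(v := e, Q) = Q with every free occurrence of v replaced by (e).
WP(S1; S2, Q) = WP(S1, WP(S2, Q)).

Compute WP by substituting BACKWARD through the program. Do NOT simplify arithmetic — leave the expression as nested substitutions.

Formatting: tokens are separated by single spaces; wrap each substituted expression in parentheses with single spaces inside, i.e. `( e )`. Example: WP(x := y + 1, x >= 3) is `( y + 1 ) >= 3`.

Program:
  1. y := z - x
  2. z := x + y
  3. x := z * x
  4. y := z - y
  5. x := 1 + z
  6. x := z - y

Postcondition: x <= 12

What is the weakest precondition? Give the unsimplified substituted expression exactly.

Answer: ( ( x + ( z - x ) ) - ( ( x + ( z - x ) ) - ( z - x ) ) ) <= 12

Derivation:
post: x <= 12
stmt 6: x := z - y  -- replace 1 occurrence(s) of x with (z - y)
  => ( z - y ) <= 12
stmt 5: x := 1 + z  -- replace 0 occurrence(s) of x with (1 + z)
  => ( z - y ) <= 12
stmt 4: y := z - y  -- replace 1 occurrence(s) of y with (z - y)
  => ( z - ( z - y ) ) <= 12
stmt 3: x := z * x  -- replace 0 occurrence(s) of x with (z * x)
  => ( z - ( z - y ) ) <= 12
stmt 2: z := x + y  -- replace 2 occurrence(s) of z with (x + y)
  => ( ( x + y ) - ( ( x + y ) - y ) ) <= 12
stmt 1: y := z - x  -- replace 3 occurrence(s) of y with (z - x)
  => ( ( x + ( z - x ) ) - ( ( x + ( z - x ) ) - ( z - x ) ) ) <= 12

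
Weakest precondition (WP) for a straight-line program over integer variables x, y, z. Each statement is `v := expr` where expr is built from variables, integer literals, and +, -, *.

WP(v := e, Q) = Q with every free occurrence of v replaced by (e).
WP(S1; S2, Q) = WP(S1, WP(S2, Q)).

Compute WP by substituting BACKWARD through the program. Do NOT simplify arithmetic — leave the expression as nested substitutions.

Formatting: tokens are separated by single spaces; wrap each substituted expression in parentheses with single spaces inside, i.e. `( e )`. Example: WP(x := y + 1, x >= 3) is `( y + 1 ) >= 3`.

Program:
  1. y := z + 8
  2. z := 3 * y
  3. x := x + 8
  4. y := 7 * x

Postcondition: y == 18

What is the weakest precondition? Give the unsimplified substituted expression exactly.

Answer: ( 7 * ( x + 8 ) ) == 18

Derivation:
post: y == 18
stmt 4: y := 7 * x  -- replace 1 occurrence(s) of y with (7 * x)
  => ( 7 * x ) == 18
stmt 3: x := x + 8  -- replace 1 occurrence(s) of x with (x + 8)
  => ( 7 * ( x + 8 ) ) == 18
stmt 2: z := 3 * y  -- replace 0 occurrence(s) of z with (3 * y)
  => ( 7 * ( x + 8 ) ) == 18
stmt 1: y := z + 8  -- replace 0 occurrence(s) of y with (z + 8)
  => ( 7 * ( x + 8 ) ) == 18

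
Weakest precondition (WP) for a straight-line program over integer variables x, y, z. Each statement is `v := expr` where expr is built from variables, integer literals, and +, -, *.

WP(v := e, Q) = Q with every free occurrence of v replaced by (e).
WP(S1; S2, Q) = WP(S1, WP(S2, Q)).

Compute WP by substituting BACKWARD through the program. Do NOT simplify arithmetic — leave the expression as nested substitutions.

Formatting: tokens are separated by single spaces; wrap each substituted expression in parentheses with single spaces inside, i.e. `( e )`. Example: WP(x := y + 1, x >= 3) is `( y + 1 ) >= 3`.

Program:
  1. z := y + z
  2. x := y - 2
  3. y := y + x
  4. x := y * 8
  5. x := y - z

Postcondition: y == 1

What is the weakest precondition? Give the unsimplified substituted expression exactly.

post: y == 1
stmt 5: x := y - z  -- replace 0 occurrence(s) of x with (y - z)
  => y == 1
stmt 4: x := y * 8  -- replace 0 occurrence(s) of x with (y * 8)
  => y == 1
stmt 3: y := y + x  -- replace 1 occurrence(s) of y with (y + x)
  => ( y + x ) == 1
stmt 2: x := y - 2  -- replace 1 occurrence(s) of x with (y - 2)
  => ( y + ( y - 2 ) ) == 1
stmt 1: z := y + z  -- replace 0 occurrence(s) of z with (y + z)
  => ( y + ( y - 2 ) ) == 1

Answer: ( y + ( y - 2 ) ) == 1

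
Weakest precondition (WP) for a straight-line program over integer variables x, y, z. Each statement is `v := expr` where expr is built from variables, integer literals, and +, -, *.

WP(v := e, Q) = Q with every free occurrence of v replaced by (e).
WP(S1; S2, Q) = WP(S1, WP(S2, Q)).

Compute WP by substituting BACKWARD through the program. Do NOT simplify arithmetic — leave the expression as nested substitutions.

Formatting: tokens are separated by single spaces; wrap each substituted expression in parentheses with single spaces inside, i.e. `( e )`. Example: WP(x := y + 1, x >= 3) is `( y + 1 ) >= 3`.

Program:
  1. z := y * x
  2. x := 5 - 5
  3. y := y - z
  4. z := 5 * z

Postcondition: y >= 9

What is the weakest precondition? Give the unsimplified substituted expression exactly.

post: y >= 9
stmt 4: z := 5 * z  -- replace 0 occurrence(s) of z with (5 * z)
  => y >= 9
stmt 3: y := y - z  -- replace 1 occurrence(s) of y with (y - z)
  => ( y - z ) >= 9
stmt 2: x := 5 - 5  -- replace 0 occurrence(s) of x with (5 - 5)
  => ( y - z ) >= 9
stmt 1: z := y * x  -- replace 1 occurrence(s) of z with (y * x)
  => ( y - ( y * x ) ) >= 9

Answer: ( y - ( y * x ) ) >= 9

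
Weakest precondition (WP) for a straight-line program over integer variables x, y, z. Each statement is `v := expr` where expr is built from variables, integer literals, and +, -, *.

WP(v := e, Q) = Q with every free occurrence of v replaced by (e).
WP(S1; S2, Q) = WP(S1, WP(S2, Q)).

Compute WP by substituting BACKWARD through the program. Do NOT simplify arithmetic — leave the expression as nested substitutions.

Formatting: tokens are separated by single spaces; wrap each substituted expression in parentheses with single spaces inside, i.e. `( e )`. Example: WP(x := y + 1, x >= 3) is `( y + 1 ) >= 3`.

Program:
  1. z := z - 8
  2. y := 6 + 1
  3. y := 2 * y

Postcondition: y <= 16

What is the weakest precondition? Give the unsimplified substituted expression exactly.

Answer: ( 2 * ( 6 + 1 ) ) <= 16

Derivation:
post: y <= 16
stmt 3: y := 2 * y  -- replace 1 occurrence(s) of y with (2 * y)
  => ( 2 * y ) <= 16
stmt 2: y := 6 + 1  -- replace 1 occurrence(s) of y with (6 + 1)
  => ( 2 * ( 6 + 1 ) ) <= 16
stmt 1: z := z - 8  -- replace 0 occurrence(s) of z with (z - 8)
  => ( 2 * ( 6 + 1 ) ) <= 16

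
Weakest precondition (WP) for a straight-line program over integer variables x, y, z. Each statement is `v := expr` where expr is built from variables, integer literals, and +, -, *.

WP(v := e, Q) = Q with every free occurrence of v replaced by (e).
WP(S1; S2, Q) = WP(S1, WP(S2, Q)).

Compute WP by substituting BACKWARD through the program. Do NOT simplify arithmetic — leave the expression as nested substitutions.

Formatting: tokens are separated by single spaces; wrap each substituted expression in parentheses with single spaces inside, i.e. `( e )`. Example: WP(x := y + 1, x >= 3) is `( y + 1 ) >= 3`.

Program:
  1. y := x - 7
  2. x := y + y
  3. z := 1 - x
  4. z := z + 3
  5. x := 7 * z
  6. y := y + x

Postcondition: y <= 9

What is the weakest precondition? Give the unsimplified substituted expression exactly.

post: y <= 9
stmt 6: y := y + x  -- replace 1 occurrence(s) of y with (y + x)
  => ( y + x ) <= 9
stmt 5: x := 7 * z  -- replace 1 occurrence(s) of x with (7 * z)
  => ( y + ( 7 * z ) ) <= 9
stmt 4: z := z + 3  -- replace 1 occurrence(s) of z with (z + 3)
  => ( y + ( 7 * ( z + 3 ) ) ) <= 9
stmt 3: z := 1 - x  -- replace 1 occurrence(s) of z with (1 - x)
  => ( y + ( 7 * ( ( 1 - x ) + 3 ) ) ) <= 9
stmt 2: x := y + y  -- replace 1 occurrence(s) of x with (y + y)
  => ( y + ( 7 * ( ( 1 - ( y + y ) ) + 3 ) ) ) <= 9
stmt 1: y := x - 7  -- replace 3 occurrence(s) of y with (x - 7)
  => ( ( x - 7 ) + ( 7 * ( ( 1 - ( ( x - 7 ) + ( x - 7 ) ) ) + 3 ) ) ) <= 9

Answer: ( ( x - 7 ) + ( 7 * ( ( 1 - ( ( x - 7 ) + ( x - 7 ) ) ) + 3 ) ) ) <= 9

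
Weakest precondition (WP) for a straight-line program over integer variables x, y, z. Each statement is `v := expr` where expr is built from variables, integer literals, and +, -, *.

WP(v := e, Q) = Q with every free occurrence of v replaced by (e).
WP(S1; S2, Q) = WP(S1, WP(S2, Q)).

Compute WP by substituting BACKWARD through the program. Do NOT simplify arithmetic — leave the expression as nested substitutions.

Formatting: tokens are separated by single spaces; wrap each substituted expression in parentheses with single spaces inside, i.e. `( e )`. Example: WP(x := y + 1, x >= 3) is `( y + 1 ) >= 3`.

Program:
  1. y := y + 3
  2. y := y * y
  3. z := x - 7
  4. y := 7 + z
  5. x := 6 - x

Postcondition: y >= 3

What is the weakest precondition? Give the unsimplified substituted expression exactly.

post: y >= 3
stmt 5: x := 6 - x  -- replace 0 occurrence(s) of x with (6 - x)
  => y >= 3
stmt 4: y := 7 + z  -- replace 1 occurrence(s) of y with (7 + z)
  => ( 7 + z ) >= 3
stmt 3: z := x - 7  -- replace 1 occurrence(s) of z with (x - 7)
  => ( 7 + ( x - 7 ) ) >= 3
stmt 2: y := y * y  -- replace 0 occurrence(s) of y with (y * y)
  => ( 7 + ( x - 7 ) ) >= 3
stmt 1: y := y + 3  -- replace 0 occurrence(s) of y with (y + 3)
  => ( 7 + ( x - 7 ) ) >= 3

Answer: ( 7 + ( x - 7 ) ) >= 3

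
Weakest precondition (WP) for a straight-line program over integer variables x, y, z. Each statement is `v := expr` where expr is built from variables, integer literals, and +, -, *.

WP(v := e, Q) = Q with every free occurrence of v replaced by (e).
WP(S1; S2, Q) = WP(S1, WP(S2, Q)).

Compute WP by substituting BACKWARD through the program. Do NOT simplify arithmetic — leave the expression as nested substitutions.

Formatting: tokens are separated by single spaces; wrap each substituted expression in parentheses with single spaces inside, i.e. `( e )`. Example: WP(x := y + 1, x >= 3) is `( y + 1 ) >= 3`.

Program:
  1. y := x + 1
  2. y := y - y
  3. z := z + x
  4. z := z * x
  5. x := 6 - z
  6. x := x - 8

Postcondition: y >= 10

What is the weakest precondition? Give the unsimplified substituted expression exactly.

post: y >= 10
stmt 6: x := x - 8  -- replace 0 occurrence(s) of x with (x - 8)
  => y >= 10
stmt 5: x := 6 - z  -- replace 0 occurrence(s) of x with (6 - z)
  => y >= 10
stmt 4: z := z * x  -- replace 0 occurrence(s) of z with (z * x)
  => y >= 10
stmt 3: z := z + x  -- replace 0 occurrence(s) of z with (z + x)
  => y >= 10
stmt 2: y := y - y  -- replace 1 occurrence(s) of y with (y - y)
  => ( y - y ) >= 10
stmt 1: y := x + 1  -- replace 2 occurrence(s) of y with (x + 1)
  => ( ( x + 1 ) - ( x + 1 ) ) >= 10

Answer: ( ( x + 1 ) - ( x + 1 ) ) >= 10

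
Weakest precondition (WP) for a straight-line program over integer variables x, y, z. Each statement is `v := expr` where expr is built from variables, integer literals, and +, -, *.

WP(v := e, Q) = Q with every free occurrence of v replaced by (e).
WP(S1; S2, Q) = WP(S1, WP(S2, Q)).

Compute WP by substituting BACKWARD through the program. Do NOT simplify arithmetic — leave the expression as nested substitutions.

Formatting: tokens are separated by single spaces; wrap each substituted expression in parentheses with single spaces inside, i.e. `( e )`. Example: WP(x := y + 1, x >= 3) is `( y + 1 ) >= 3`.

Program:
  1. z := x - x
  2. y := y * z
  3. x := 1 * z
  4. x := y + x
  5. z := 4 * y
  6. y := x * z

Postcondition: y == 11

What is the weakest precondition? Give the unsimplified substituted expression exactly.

Answer: ( ( ( y * ( x - x ) ) + ( 1 * ( x - x ) ) ) * ( 4 * ( y * ( x - x ) ) ) ) == 11

Derivation:
post: y == 11
stmt 6: y := x * z  -- replace 1 occurrence(s) of y with (x * z)
  => ( x * z ) == 11
stmt 5: z := 4 * y  -- replace 1 occurrence(s) of z with (4 * y)
  => ( x * ( 4 * y ) ) == 11
stmt 4: x := y + x  -- replace 1 occurrence(s) of x with (y + x)
  => ( ( y + x ) * ( 4 * y ) ) == 11
stmt 3: x := 1 * z  -- replace 1 occurrence(s) of x with (1 * z)
  => ( ( y + ( 1 * z ) ) * ( 4 * y ) ) == 11
stmt 2: y := y * z  -- replace 2 occurrence(s) of y with (y * z)
  => ( ( ( y * z ) + ( 1 * z ) ) * ( 4 * ( y * z ) ) ) == 11
stmt 1: z := x - x  -- replace 3 occurrence(s) of z with (x - x)
  => ( ( ( y * ( x - x ) ) + ( 1 * ( x - x ) ) ) * ( 4 * ( y * ( x - x ) ) ) ) == 11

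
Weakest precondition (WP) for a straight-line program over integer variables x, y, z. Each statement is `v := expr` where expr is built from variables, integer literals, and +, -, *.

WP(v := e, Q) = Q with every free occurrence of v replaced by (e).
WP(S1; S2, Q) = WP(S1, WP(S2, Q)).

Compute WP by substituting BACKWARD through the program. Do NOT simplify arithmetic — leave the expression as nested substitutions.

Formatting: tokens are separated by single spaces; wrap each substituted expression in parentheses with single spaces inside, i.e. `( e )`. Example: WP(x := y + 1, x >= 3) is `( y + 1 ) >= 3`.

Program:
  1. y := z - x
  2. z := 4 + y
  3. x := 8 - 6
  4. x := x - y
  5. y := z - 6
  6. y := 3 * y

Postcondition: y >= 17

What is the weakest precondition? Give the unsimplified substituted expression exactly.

Answer: ( 3 * ( ( 4 + ( z - x ) ) - 6 ) ) >= 17

Derivation:
post: y >= 17
stmt 6: y := 3 * y  -- replace 1 occurrence(s) of y with (3 * y)
  => ( 3 * y ) >= 17
stmt 5: y := z - 6  -- replace 1 occurrence(s) of y with (z - 6)
  => ( 3 * ( z - 6 ) ) >= 17
stmt 4: x := x - y  -- replace 0 occurrence(s) of x with (x - y)
  => ( 3 * ( z - 6 ) ) >= 17
stmt 3: x := 8 - 6  -- replace 0 occurrence(s) of x with (8 - 6)
  => ( 3 * ( z - 6 ) ) >= 17
stmt 2: z := 4 + y  -- replace 1 occurrence(s) of z with (4 + y)
  => ( 3 * ( ( 4 + y ) - 6 ) ) >= 17
stmt 1: y := z - x  -- replace 1 occurrence(s) of y with (z - x)
  => ( 3 * ( ( 4 + ( z - x ) ) - 6 ) ) >= 17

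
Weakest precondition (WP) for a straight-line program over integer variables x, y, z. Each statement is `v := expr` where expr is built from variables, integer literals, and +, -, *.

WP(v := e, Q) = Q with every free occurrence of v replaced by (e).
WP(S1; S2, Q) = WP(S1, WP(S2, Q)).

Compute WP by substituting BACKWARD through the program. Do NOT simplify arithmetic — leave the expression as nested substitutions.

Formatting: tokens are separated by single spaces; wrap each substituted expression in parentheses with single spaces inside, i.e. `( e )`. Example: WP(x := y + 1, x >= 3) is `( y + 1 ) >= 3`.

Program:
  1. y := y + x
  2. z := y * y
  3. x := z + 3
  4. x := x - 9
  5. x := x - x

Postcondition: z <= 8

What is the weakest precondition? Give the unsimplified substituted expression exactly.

Answer: ( ( y + x ) * ( y + x ) ) <= 8

Derivation:
post: z <= 8
stmt 5: x := x - x  -- replace 0 occurrence(s) of x with (x - x)
  => z <= 8
stmt 4: x := x - 9  -- replace 0 occurrence(s) of x with (x - 9)
  => z <= 8
stmt 3: x := z + 3  -- replace 0 occurrence(s) of x with (z + 3)
  => z <= 8
stmt 2: z := y * y  -- replace 1 occurrence(s) of z with (y * y)
  => ( y * y ) <= 8
stmt 1: y := y + x  -- replace 2 occurrence(s) of y with (y + x)
  => ( ( y + x ) * ( y + x ) ) <= 8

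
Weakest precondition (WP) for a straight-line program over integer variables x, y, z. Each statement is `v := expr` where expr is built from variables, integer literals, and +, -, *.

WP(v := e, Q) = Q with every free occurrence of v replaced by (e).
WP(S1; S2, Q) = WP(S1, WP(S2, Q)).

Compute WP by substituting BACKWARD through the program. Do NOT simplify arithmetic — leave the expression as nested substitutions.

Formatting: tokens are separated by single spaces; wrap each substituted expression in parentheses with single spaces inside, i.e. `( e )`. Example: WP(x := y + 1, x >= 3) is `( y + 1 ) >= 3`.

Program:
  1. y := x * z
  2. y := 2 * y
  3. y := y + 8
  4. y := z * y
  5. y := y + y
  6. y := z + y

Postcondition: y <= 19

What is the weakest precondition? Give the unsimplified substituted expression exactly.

post: y <= 19
stmt 6: y := z + y  -- replace 1 occurrence(s) of y with (z + y)
  => ( z + y ) <= 19
stmt 5: y := y + y  -- replace 1 occurrence(s) of y with (y + y)
  => ( z + ( y + y ) ) <= 19
stmt 4: y := z * y  -- replace 2 occurrence(s) of y with (z * y)
  => ( z + ( ( z * y ) + ( z * y ) ) ) <= 19
stmt 3: y := y + 8  -- replace 2 occurrence(s) of y with (y + 8)
  => ( z + ( ( z * ( y + 8 ) ) + ( z * ( y + 8 ) ) ) ) <= 19
stmt 2: y := 2 * y  -- replace 2 occurrence(s) of y with (2 * y)
  => ( z + ( ( z * ( ( 2 * y ) + 8 ) ) + ( z * ( ( 2 * y ) + 8 ) ) ) ) <= 19
stmt 1: y := x * z  -- replace 2 occurrence(s) of y with (x * z)
  => ( z + ( ( z * ( ( 2 * ( x * z ) ) + 8 ) ) + ( z * ( ( 2 * ( x * z ) ) + 8 ) ) ) ) <= 19

Answer: ( z + ( ( z * ( ( 2 * ( x * z ) ) + 8 ) ) + ( z * ( ( 2 * ( x * z ) ) + 8 ) ) ) ) <= 19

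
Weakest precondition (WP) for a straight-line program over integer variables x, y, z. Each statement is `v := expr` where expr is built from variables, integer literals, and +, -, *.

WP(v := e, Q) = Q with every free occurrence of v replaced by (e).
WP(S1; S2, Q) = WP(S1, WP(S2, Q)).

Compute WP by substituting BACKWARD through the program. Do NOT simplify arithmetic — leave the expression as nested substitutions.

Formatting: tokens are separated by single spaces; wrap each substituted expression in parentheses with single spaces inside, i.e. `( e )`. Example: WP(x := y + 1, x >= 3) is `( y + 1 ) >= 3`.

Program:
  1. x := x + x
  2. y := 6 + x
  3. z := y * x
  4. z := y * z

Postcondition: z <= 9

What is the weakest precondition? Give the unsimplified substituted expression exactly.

Answer: ( ( 6 + ( x + x ) ) * ( ( 6 + ( x + x ) ) * ( x + x ) ) ) <= 9

Derivation:
post: z <= 9
stmt 4: z := y * z  -- replace 1 occurrence(s) of z with (y * z)
  => ( y * z ) <= 9
stmt 3: z := y * x  -- replace 1 occurrence(s) of z with (y * x)
  => ( y * ( y * x ) ) <= 9
stmt 2: y := 6 + x  -- replace 2 occurrence(s) of y with (6 + x)
  => ( ( 6 + x ) * ( ( 6 + x ) * x ) ) <= 9
stmt 1: x := x + x  -- replace 3 occurrence(s) of x with (x + x)
  => ( ( 6 + ( x + x ) ) * ( ( 6 + ( x + x ) ) * ( x + x ) ) ) <= 9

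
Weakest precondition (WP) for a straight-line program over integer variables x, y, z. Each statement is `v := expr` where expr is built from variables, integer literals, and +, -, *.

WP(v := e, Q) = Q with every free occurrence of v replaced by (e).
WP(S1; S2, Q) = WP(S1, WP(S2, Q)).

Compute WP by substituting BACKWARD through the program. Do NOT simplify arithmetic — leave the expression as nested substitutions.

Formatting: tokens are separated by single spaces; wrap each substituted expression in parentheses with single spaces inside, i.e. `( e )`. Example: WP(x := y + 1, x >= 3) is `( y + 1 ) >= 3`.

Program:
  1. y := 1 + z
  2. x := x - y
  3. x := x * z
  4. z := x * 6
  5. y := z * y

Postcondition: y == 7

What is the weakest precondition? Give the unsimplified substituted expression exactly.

post: y == 7
stmt 5: y := z * y  -- replace 1 occurrence(s) of y with (z * y)
  => ( z * y ) == 7
stmt 4: z := x * 6  -- replace 1 occurrence(s) of z with (x * 6)
  => ( ( x * 6 ) * y ) == 7
stmt 3: x := x * z  -- replace 1 occurrence(s) of x with (x * z)
  => ( ( ( x * z ) * 6 ) * y ) == 7
stmt 2: x := x - y  -- replace 1 occurrence(s) of x with (x - y)
  => ( ( ( ( x - y ) * z ) * 6 ) * y ) == 7
stmt 1: y := 1 + z  -- replace 2 occurrence(s) of y with (1 + z)
  => ( ( ( ( x - ( 1 + z ) ) * z ) * 6 ) * ( 1 + z ) ) == 7

Answer: ( ( ( ( x - ( 1 + z ) ) * z ) * 6 ) * ( 1 + z ) ) == 7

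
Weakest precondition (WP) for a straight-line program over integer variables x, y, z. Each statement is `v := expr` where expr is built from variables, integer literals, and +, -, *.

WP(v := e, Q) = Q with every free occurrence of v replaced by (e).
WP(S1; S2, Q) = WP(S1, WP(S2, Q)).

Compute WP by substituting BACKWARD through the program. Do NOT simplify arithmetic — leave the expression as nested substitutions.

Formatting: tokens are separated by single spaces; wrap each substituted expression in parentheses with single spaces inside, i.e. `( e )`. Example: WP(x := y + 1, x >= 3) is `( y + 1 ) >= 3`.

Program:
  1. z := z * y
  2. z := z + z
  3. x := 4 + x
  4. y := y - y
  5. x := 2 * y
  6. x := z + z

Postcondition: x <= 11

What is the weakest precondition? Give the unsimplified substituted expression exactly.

post: x <= 11
stmt 6: x := z + z  -- replace 1 occurrence(s) of x with (z + z)
  => ( z + z ) <= 11
stmt 5: x := 2 * y  -- replace 0 occurrence(s) of x with (2 * y)
  => ( z + z ) <= 11
stmt 4: y := y - y  -- replace 0 occurrence(s) of y with (y - y)
  => ( z + z ) <= 11
stmt 3: x := 4 + x  -- replace 0 occurrence(s) of x with (4 + x)
  => ( z + z ) <= 11
stmt 2: z := z + z  -- replace 2 occurrence(s) of z with (z + z)
  => ( ( z + z ) + ( z + z ) ) <= 11
stmt 1: z := z * y  -- replace 4 occurrence(s) of z with (z * y)
  => ( ( ( z * y ) + ( z * y ) ) + ( ( z * y ) + ( z * y ) ) ) <= 11

Answer: ( ( ( z * y ) + ( z * y ) ) + ( ( z * y ) + ( z * y ) ) ) <= 11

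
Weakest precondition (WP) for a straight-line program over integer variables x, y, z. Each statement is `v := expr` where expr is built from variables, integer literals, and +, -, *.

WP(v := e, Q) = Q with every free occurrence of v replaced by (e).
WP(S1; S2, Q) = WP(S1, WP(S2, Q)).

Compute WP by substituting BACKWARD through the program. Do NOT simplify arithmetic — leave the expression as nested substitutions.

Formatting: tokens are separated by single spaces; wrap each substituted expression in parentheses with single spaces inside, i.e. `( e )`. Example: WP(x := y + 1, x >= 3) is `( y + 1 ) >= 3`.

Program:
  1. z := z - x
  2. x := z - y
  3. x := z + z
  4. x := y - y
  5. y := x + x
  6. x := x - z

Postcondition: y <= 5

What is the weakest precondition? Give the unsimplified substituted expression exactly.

Answer: ( ( y - y ) + ( y - y ) ) <= 5

Derivation:
post: y <= 5
stmt 6: x := x - z  -- replace 0 occurrence(s) of x with (x - z)
  => y <= 5
stmt 5: y := x + x  -- replace 1 occurrence(s) of y with (x + x)
  => ( x + x ) <= 5
stmt 4: x := y - y  -- replace 2 occurrence(s) of x with (y - y)
  => ( ( y - y ) + ( y - y ) ) <= 5
stmt 3: x := z + z  -- replace 0 occurrence(s) of x with (z + z)
  => ( ( y - y ) + ( y - y ) ) <= 5
stmt 2: x := z - y  -- replace 0 occurrence(s) of x with (z - y)
  => ( ( y - y ) + ( y - y ) ) <= 5
stmt 1: z := z - x  -- replace 0 occurrence(s) of z with (z - x)
  => ( ( y - y ) + ( y - y ) ) <= 5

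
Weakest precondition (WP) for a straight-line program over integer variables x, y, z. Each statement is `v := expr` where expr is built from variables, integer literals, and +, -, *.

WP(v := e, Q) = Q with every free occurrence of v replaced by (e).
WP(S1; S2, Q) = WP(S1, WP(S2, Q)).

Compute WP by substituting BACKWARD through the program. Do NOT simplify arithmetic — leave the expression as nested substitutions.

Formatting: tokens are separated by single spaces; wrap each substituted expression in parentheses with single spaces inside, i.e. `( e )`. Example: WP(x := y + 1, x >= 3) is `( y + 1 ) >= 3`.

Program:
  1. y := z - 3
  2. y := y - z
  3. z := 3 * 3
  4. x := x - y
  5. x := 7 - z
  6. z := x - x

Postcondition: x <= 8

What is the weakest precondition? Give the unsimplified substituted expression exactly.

Answer: ( 7 - ( 3 * 3 ) ) <= 8

Derivation:
post: x <= 8
stmt 6: z := x - x  -- replace 0 occurrence(s) of z with (x - x)
  => x <= 8
stmt 5: x := 7 - z  -- replace 1 occurrence(s) of x with (7 - z)
  => ( 7 - z ) <= 8
stmt 4: x := x - y  -- replace 0 occurrence(s) of x with (x - y)
  => ( 7 - z ) <= 8
stmt 3: z := 3 * 3  -- replace 1 occurrence(s) of z with (3 * 3)
  => ( 7 - ( 3 * 3 ) ) <= 8
stmt 2: y := y - z  -- replace 0 occurrence(s) of y with (y - z)
  => ( 7 - ( 3 * 3 ) ) <= 8
stmt 1: y := z - 3  -- replace 0 occurrence(s) of y with (z - 3)
  => ( 7 - ( 3 * 3 ) ) <= 8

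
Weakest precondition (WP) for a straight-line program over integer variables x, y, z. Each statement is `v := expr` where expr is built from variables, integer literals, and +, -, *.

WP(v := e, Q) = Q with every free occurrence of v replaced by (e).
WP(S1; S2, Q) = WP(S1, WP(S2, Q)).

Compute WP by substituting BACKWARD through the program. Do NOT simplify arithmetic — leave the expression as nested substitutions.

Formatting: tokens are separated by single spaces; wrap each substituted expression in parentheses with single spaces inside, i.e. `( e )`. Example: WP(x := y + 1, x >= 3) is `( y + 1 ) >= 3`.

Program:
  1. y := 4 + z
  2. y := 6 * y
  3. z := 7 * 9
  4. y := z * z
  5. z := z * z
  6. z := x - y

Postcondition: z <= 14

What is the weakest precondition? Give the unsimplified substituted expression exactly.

post: z <= 14
stmt 6: z := x - y  -- replace 1 occurrence(s) of z with (x - y)
  => ( x - y ) <= 14
stmt 5: z := z * z  -- replace 0 occurrence(s) of z with (z * z)
  => ( x - y ) <= 14
stmt 4: y := z * z  -- replace 1 occurrence(s) of y with (z * z)
  => ( x - ( z * z ) ) <= 14
stmt 3: z := 7 * 9  -- replace 2 occurrence(s) of z with (7 * 9)
  => ( x - ( ( 7 * 9 ) * ( 7 * 9 ) ) ) <= 14
stmt 2: y := 6 * y  -- replace 0 occurrence(s) of y with (6 * y)
  => ( x - ( ( 7 * 9 ) * ( 7 * 9 ) ) ) <= 14
stmt 1: y := 4 + z  -- replace 0 occurrence(s) of y with (4 + z)
  => ( x - ( ( 7 * 9 ) * ( 7 * 9 ) ) ) <= 14

Answer: ( x - ( ( 7 * 9 ) * ( 7 * 9 ) ) ) <= 14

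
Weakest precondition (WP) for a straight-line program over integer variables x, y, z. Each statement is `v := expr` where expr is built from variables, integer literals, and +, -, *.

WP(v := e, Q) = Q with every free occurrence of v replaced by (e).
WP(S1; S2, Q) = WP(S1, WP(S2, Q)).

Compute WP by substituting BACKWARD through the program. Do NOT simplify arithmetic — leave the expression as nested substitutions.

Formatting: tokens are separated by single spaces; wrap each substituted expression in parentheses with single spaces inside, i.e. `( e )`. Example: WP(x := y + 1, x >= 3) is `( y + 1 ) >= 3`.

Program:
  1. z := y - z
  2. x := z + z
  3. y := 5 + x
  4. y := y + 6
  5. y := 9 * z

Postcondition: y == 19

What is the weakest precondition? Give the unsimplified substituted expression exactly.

post: y == 19
stmt 5: y := 9 * z  -- replace 1 occurrence(s) of y with (9 * z)
  => ( 9 * z ) == 19
stmt 4: y := y + 6  -- replace 0 occurrence(s) of y with (y + 6)
  => ( 9 * z ) == 19
stmt 3: y := 5 + x  -- replace 0 occurrence(s) of y with (5 + x)
  => ( 9 * z ) == 19
stmt 2: x := z + z  -- replace 0 occurrence(s) of x with (z + z)
  => ( 9 * z ) == 19
stmt 1: z := y - z  -- replace 1 occurrence(s) of z with (y - z)
  => ( 9 * ( y - z ) ) == 19

Answer: ( 9 * ( y - z ) ) == 19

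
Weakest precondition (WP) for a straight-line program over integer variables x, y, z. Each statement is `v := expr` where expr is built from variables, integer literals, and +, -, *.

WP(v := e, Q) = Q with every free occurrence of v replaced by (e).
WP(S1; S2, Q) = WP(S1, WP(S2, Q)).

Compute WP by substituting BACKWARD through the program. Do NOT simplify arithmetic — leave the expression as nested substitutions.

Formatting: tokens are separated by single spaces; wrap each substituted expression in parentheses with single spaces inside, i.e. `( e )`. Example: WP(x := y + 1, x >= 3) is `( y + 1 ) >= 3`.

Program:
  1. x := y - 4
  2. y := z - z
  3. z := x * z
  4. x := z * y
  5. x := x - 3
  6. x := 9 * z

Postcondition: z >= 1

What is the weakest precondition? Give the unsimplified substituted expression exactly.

post: z >= 1
stmt 6: x := 9 * z  -- replace 0 occurrence(s) of x with (9 * z)
  => z >= 1
stmt 5: x := x - 3  -- replace 0 occurrence(s) of x with (x - 3)
  => z >= 1
stmt 4: x := z * y  -- replace 0 occurrence(s) of x with (z * y)
  => z >= 1
stmt 3: z := x * z  -- replace 1 occurrence(s) of z with (x * z)
  => ( x * z ) >= 1
stmt 2: y := z - z  -- replace 0 occurrence(s) of y with (z - z)
  => ( x * z ) >= 1
stmt 1: x := y - 4  -- replace 1 occurrence(s) of x with (y - 4)
  => ( ( y - 4 ) * z ) >= 1

Answer: ( ( y - 4 ) * z ) >= 1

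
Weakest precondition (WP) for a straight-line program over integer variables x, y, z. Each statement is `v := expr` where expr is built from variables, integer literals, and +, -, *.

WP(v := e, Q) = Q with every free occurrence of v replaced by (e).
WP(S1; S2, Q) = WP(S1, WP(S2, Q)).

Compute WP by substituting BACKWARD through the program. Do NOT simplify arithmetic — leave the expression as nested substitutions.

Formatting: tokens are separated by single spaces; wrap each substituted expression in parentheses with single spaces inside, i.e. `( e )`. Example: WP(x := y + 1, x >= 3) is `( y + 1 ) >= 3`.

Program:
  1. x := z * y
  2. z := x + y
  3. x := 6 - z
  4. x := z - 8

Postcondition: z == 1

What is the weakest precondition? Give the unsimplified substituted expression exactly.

post: z == 1
stmt 4: x := z - 8  -- replace 0 occurrence(s) of x with (z - 8)
  => z == 1
stmt 3: x := 6 - z  -- replace 0 occurrence(s) of x with (6 - z)
  => z == 1
stmt 2: z := x + y  -- replace 1 occurrence(s) of z with (x + y)
  => ( x + y ) == 1
stmt 1: x := z * y  -- replace 1 occurrence(s) of x with (z * y)
  => ( ( z * y ) + y ) == 1

Answer: ( ( z * y ) + y ) == 1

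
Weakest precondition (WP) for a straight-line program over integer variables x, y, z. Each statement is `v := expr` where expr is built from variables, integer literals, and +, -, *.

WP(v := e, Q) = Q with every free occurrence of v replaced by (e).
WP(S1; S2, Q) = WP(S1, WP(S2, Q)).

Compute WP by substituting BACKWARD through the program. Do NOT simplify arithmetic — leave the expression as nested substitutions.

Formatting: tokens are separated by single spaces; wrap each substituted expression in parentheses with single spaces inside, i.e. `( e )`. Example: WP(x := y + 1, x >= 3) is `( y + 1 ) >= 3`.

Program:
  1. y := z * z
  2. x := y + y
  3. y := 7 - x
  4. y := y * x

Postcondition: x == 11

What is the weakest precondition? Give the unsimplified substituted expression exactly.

post: x == 11
stmt 4: y := y * x  -- replace 0 occurrence(s) of y with (y * x)
  => x == 11
stmt 3: y := 7 - x  -- replace 0 occurrence(s) of y with (7 - x)
  => x == 11
stmt 2: x := y + y  -- replace 1 occurrence(s) of x with (y + y)
  => ( y + y ) == 11
stmt 1: y := z * z  -- replace 2 occurrence(s) of y with (z * z)
  => ( ( z * z ) + ( z * z ) ) == 11

Answer: ( ( z * z ) + ( z * z ) ) == 11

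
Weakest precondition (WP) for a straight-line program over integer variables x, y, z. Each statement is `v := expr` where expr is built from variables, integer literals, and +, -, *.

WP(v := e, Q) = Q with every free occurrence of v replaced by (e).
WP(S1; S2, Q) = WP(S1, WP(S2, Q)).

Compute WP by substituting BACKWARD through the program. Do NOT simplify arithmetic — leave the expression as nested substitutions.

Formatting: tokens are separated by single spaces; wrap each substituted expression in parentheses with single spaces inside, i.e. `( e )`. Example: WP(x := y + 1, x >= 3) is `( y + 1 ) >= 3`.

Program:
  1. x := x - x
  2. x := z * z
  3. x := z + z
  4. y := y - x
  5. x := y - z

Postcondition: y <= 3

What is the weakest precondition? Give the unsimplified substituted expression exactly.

post: y <= 3
stmt 5: x := y - z  -- replace 0 occurrence(s) of x with (y - z)
  => y <= 3
stmt 4: y := y - x  -- replace 1 occurrence(s) of y with (y - x)
  => ( y - x ) <= 3
stmt 3: x := z + z  -- replace 1 occurrence(s) of x with (z + z)
  => ( y - ( z + z ) ) <= 3
stmt 2: x := z * z  -- replace 0 occurrence(s) of x with (z * z)
  => ( y - ( z + z ) ) <= 3
stmt 1: x := x - x  -- replace 0 occurrence(s) of x with (x - x)
  => ( y - ( z + z ) ) <= 3

Answer: ( y - ( z + z ) ) <= 3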